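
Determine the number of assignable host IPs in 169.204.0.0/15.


Host bits = 32 - 15 = 17
Total addresses = 2^17 = 131072
Usable = total - 2 (network and broadcast)
Usable hosts: 131070


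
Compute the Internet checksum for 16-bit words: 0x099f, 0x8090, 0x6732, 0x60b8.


Sum all words (with carry folding):
+ 0x099f = 0x099f
+ 0x8090 = 0x8a2f
+ 0x6732 = 0xf161
+ 0x60b8 = 0x521a
One's complement: ~0x521a
Checksum = 0xade5


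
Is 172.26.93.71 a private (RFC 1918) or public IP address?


RFC 1918 private ranges:
  10.0.0.0/8 (10.0.0.0 - 10.255.255.255)
  172.16.0.0/12 (172.16.0.0 - 172.31.255.255)
  192.168.0.0/16 (192.168.0.0 - 192.168.255.255)
Private (in 172.16.0.0/12)


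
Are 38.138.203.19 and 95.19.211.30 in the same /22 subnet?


Mask: 255.255.252.0
38.138.203.19 AND mask = 38.138.200.0
95.19.211.30 AND mask = 95.19.208.0
No, different subnets (38.138.200.0 vs 95.19.208.0)


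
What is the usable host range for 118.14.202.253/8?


Network: 118.0.0.0
Broadcast: 118.255.255.255
First usable = network + 1
Last usable = broadcast - 1
Range: 118.0.0.1 to 118.255.255.254


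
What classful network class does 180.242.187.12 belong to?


First octet: 180
Binary: 10110100
10xxxxxx -> Class B (128-191)
Class B, default mask 255.255.0.0 (/16)


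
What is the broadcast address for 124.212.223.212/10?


Network: 124.192.0.0/10
Host bits = 22
Set all host bits to 1:
Broadcast: 124.255.255.255


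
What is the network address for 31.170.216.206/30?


IP:   00011111.10101010.11011000.11001110
Mask: 11111111.11111111.11111111.11111100
AND operation:
Net:  00011111.10101010.11011000.11001100
Network: 31.170.216.204/30


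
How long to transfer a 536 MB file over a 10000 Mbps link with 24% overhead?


Effective throughput = 10000 * (1 - 24/100) = 7600 Mbps
File size in Mb = 536 * 8 = 4288 Mb
Time = 4288 / 7600
Time = 0.5642 seconds


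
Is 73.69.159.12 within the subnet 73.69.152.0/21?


Subnet network: 73.69.152.0
Test IP AND mask: 73.69.152.0
Yes, 73.69.159.12 is in 73.69.152.0/21


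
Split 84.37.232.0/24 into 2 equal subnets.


New prefix = 24 + 1 = 25
Each subnet has 128 addresses
  84.37.232.0/25
  84.37.232.128/25
Subnets: 84.37.232.0/25, 84.37.232.128/25


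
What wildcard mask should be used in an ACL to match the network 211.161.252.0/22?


Subnet mask: 255.255.252.0
Wildcard = 255.255.255.255 - subnet mask
255 - 255 = 0
255 - 255 = 0
255 - 252 = 3
255 - 0 = 255
Wildcard: 0.0.3.255


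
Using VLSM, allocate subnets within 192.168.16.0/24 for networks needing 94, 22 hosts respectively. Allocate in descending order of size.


94 hosts -> /25 (126 usable): 192.168.16.0/25
22 hosts -> /27 (30 usable): 192.168.16.128/27
Allocation: 192.168.16.0/25 (94 hosts, 126 usable); 192.168.16.128/27 (22 hosts, 30 usable)


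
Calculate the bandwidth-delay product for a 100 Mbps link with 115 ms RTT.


BDP = bandwidth * RTT
= 100 Mbps * 115 ms
= 100 * 1e6 * 115 / 1000 bits
= 11500000 bits
= 1437500 bytes
= 1403.8086 KB
BDP = 11500000 bits (1437500 bytes)


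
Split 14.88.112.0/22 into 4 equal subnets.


New prefix = 22 + 2 = 24
Each subnet has 256 addresses
  14.88.112.0/24
  14.88.113.0/24
  14.88.114.0/24
  14.88.115.0/24
Subnets: 14.88.112.0/24, 14.88.113.0/24, 14.88.114.0/24, 14.88.115.0/24


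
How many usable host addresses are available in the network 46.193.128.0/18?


Host bits = 32 - 18 = 14
Total addresses = 2^14 = 16384
Usable = total - 2 (network and broadcast)
Usable hosts: 16382


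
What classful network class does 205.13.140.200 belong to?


First octet: 205
Binary: 11001101
110xxxxx -> Class C (192-223)
Class C, default mask 255.255.255.0 (/24)


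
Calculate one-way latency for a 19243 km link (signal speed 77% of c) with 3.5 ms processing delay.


Speed = 0.77 * 3e5 km/s = 231000 km/s
Propagation delay = 19243 / 231000 = 0.0833 s = 83.303 ms
Processing delay = 3.5 ms
Total one-way latency = 86.803 ms


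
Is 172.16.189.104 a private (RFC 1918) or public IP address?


RFC 1918 private ranges:
  10.0.0.0/8 (10.0.0.0 - 10.255.255.255)
  172.16.0.0/12 (172.16.0.0 - 172.31.255.255)
  192.168.0.0/16 (192.168.0.0 - 192.168.255.255)
Private (in 172.16.0.0/12)


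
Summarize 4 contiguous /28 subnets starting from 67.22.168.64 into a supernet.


Original prefix: /28
Number of subnets: 4 = 2^2
New prefix = 28 - 2 = 26
Supernet: 67.22.168.64/26


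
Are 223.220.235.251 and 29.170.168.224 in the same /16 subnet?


Mask: 255.255.0.0
223.220.235.251 AND mask = 223.220.0.0
29.170.168.224 AND mask = 29.170.0.0
No, different subnets (223.220.0.0 vs 29.170.0.0)


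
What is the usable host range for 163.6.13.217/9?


Network: 163.0.0.0
Broadcast: 163.127.255.255
First usable = network + 1
Last usable = broadcast - 1
Range: 163.0.0.1 to 163.127.255.254


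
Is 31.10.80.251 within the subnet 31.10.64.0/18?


Subnet network: 31.10.64.0
Test IP AND mask: 31.10.64.0
Yes, 31.10.80.251 is in 31.10.64.0/18


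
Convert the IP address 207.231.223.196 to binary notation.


207 = 11001111
231 = 11100111
223 = 11011111
196 = 11000100
Binary: 11001111.11100111.11011111.11000100


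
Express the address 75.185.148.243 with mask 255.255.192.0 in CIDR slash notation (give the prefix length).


Binary: 11111111.11111111.11000000.00000000
Count leading 1s
Prefix: /18


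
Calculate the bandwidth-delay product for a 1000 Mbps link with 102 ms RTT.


BDP = bandwidth * RTT
= 1000 Mbps * 102 ms
= 1000 * 1e6 * 102 / 1000 bits
= 102000000 bits
= 12750000 bytes
= 12451.1719 KB
BDP = 102000000 bits (12750000 bytes)


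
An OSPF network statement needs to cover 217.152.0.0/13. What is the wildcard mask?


Subnet mask: 255.248.0.0
Wildcard = 255.255.255.255 - subnet mask
255 - 255 = 0
255 - 248 = 7
255 - 0 = 255
255 - 0 = 255
Wildcard: 0.7.255.255


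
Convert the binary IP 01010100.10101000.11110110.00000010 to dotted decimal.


01010100 = 84
10101000 = 168
11110110 = 246
00000010 = 2
IP: 84.168.246.2


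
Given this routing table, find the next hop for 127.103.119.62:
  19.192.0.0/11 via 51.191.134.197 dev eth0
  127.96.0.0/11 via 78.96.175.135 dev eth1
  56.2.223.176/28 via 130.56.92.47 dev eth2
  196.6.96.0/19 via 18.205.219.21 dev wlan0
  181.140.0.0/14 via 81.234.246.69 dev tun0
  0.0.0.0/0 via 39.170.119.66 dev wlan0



Longest prefix match for 127.103.119.62:
  /11 19.192.0.0: no
  /11 127.96.0.0: MATCH
  /28 56.2.223.176: no
  /19 196.6.96.0: no
  /14 181.140.0.0: no
  /0 0.0.0.0: MATCH
Selected: next-hop 78.96.175.135 via eth1 (matched /11)


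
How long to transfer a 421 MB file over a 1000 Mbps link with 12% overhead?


Effective throughput = 1000 * (1 - 12/100) = 880 Mbps
File size in Mb = 421 * 8 = 3368 Mb
Time = 3368 / 880
Time = 3.8273 seconds


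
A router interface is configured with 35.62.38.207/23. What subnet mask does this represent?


/23 means 23 network bits, 9 host bits
Binary: 11111111111111111111111000000000
Mask: 255.255.254.0


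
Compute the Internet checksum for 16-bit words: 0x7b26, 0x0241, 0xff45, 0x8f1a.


Sum all words (with carry folding):
+ 0x7b26 = 0x7b26
+ 0x0241 = 0x7d67
+ 0xff45 = 0x7cad
+ 0x8f1a = 0x0bc8
One's complement: ~0x0bc8
Checksum = 0xf437


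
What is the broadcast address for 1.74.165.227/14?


Network: 1.72.0.0/14
Host bits = 18
Set all host bits to 1:
Broadcast: 1.75.255.255


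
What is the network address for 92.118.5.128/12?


IP:   01011100.01110110.00000101.10000000
Mask: 11111111.11110000.00000000.00000000
AND operation:
Net:  01011100.01110000.00000000.00000000
Network: 92.112.0.0/12


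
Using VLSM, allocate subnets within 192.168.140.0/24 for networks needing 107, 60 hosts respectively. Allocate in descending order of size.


107 hosts -> /25 (126 usable): 192.168.140.0/25
60 hosts -> /26 (62 usable): 192.168.140.128/26
Allocation: 192.168.140.0/25 (107 hosts, 126 usable); 192.168.140.128/26 (60 hosts, 62 usable)


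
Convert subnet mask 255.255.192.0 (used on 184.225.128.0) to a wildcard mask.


Subnet mask: 255.255.192.0
Wildcard = 255.255.255.255 - subnet mask
255 - 255 = 0
255 - 255 = 0
255 - 192 = 63
255 - 0 = 255
Wildcard: 0.0.63.255


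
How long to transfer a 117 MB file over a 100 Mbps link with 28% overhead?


Effective throughput = 100 * (1 - 28/100) = 72 Mbps
File size in Mb = 117 * 8 = 936 Mb
Time = 936 / 72
Time = 13 seconds


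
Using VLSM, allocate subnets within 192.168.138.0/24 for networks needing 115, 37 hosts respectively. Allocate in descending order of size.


115 hosts -> /25 (126 usable): 192.168.138.0/25
37 hosts -> /26 (62 usable): 192.168.138.128/26
Allocation: 192.168.138.0/25 (115 hosts, 126 usable); 192.168.138.128/26 (37 hosts, 62 usable)


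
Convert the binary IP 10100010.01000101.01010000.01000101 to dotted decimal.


10100010 = 162
01000101 = 69
01010000 = 80
01000101 = 69
IP: 162.69.80.69


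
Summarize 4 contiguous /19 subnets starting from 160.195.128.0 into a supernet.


Original prefix: /19
Number of subnets: 4 = 2^2
New prefix = 19 - 2 = 17
Supernet: 160.195.128.0/17


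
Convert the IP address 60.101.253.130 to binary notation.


60 = 00111100
101 = 01100101
253 = 11111101
130 = 10000010
Binary: 00111100.01100101.11111101.10000010


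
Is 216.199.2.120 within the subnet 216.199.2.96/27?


Subnet network: 216.199.2.96
Test IP AND mask: 216.199.2.96
Yes, 216.199.2.120 is in 216.199.2.96/27


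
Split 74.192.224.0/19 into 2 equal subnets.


New prefix = 19 + 1 = 20
Each subnet has 4096 addresses
  74.192.224.0/20
  74.192.240.0/20
Subnets: 74.192.224.0/20, 74.192.240.0/20


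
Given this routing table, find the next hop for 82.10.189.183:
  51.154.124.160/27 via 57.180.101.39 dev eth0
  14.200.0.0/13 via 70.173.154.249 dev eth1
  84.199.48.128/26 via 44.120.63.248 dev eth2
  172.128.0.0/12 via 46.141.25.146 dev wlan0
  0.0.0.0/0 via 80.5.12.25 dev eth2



Longest prefix match for 82.10.189.183:
  /27 51.154.124.160: no
  /13 14.200.0.0: no
  /26 84.199.48.128: no
  /12 172.128.0.0: no
  /0 0.0.0.0: MATCH
Selected: next-hop 80.5.12.25 via eth2 (matched /0)


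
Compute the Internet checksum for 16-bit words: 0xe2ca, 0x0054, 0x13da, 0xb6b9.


Sum all words (with carry folding):
+ 0xe2ca = 0xe2ca
+ 0x0054 = 0xe31e
+ 0x13da = 0xf6f8
+ 0xb6b9 = 0xadb2
One's complement: ~0xadb2
Checksum = 0x524d


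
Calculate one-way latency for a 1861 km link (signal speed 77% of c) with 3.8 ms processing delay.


Speed = 0.77 * 3e5 km/s = 231000 km/s
Propagation delay = 1861 / 231000 = 0.0081 s = 8.0563 ms
Processing delay = 3.8 ms
Total one-way latency = 11.8563 ms


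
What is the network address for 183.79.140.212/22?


IP:   10110111.01001111.10001100.11010100
Mask: 11111111.11111111.11111100.00000000
AND operation:
Net:  10110111.01001111.10001100.00000000
Network: 183.79.140.0/22


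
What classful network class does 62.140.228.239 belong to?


First octet: 62
Binary: 00111110
0xxxxxxx -> Class A (1-126)
Class A, default mask 255.0.0.0 (/8)


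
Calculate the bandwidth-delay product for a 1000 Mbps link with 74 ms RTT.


BDP = bandwidth * RTT
= 1000 Mbps * 74 ms
= 1000 * 1e6 * 74 / 1000 bits
= 74000000 bits
= 9250000 bytes
= 9033.2031 KB
BDP = 74000000 bits (9250000 bytes)


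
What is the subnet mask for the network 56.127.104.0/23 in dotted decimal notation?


/23 means 23 network bits, 9 host bits
Binary: 11111111111111111111111000000000
Mask: 255.255.254.0


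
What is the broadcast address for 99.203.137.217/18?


Network: 99.203.128.0/18
Host bits = 14
Set all host bits to 1:
Broadcast: 99.203.191.255


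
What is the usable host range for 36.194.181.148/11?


Network: 36.192.0.0
Broadcast: 36.223.255.255
First usable = network + 1
Last usable = broadcast - 1
Range: 36.192.0.1 to 36.223.255.254


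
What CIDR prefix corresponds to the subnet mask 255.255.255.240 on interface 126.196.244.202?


Binary: 11111111.11111111.11111111.11110000
Count leading 1s
Prefix: /28


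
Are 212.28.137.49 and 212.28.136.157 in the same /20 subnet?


Mask: 255.255.240.0
212.28.137.49 AND mask = 212.28.128.0
212.28.136.157 AND mask = 212.28.128.0
Yes, same subnet (212.28.128.0)


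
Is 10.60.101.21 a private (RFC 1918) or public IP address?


RFC 1918 private ranges:
  10.0.0.0/8 (10.0.0.0 - 10.255.255.255)
  172.16.0.0/12 (172.16.0.0 - 172.31.255.255)
  192.168.0.0/16 (192.168.0.0 - 192.168.255.255)
Private (in 10.0.0.0/8)


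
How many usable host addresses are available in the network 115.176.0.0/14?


Host bits = 32 - 14 = 18
Total addresses = 2^18 = 262144
Usable = total - 2 (network and broadcast)
Usable hosts: 262142


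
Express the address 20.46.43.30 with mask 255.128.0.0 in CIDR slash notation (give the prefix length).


Binary: 11111111.10000000.00000000.00000000
Count leading 1s
Prefix: /9


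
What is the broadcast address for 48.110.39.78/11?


Network: 48.96.0.0/11
Host bits = 21
Set all host bits to 1:
Broadcast: 48.127.255.255


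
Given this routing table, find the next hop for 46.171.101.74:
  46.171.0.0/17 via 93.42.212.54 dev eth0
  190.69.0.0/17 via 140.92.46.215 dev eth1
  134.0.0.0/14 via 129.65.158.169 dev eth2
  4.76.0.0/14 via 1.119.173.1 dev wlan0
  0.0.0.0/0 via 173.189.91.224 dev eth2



Longest prefix match for 46.171.101.74:
  /17 46.171.0.0: MATCH
  /17 190.69.0.0: no
  /14 134.0.0.0: no
  /14 4.76.0.0: no
  /0 0.0.0.0: MATCH
Selected: next-hop 93.42.212.54 via eth0 (matched /17)


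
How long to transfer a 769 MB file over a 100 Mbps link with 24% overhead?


Effective throughput = 100 * (1 - 24/100) = 76 Mbps
File size in Mb = 769 * 8 = 6152 Mb
Time = 6152 / 76
Time = 80.9474 seconds


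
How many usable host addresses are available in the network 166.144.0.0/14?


Host bits = 32 - 14 = 18
Total addresses = 2^18 = 262144
Usable = total - 2 (network and broadcast)
Usable hosts: 262142


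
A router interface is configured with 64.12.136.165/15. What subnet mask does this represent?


/15 means 15 network bits, 17 host bits
Binary: 11111111111111100000000000000000
Mask: 255.254.0.0


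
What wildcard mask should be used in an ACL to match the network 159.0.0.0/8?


Subnet mask: 255.0.0.0
Wildcard = 255.255.255.255 - subnet mask
255 - 255 = 0
255 - 0 = 255
255 - 0 = 255
255 - 0 = 255
Wildcard: 0.255.255.255


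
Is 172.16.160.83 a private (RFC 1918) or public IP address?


RFC 1918 private ranges:
  10.0.0.0/8 (10.0.0.0 - 10.255.255.255)
  172.16.0.0/12 (172.16.0.0 - 172.31.255.255)
  192.168.0.0/16 (192.168.0.0 - 192.168.255.255)
Private (in 172.16.0.0/12)


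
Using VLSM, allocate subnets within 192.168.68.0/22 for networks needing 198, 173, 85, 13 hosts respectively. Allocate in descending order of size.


198 hosts -> /24 (254 usable): 192.168.68.0/24
173 hosts -> /24 (254 usable): 192.168.69.0/24
85 hosts -> /25 (126 usable): 192.168.70.0/25
13 hosts -> /28 (14 usable): 192.168.70.128/28
Allocation: 192.168.68.0/24 (198 hosts, 254 usable); 192.168.69.0/24 (173 hosts, 254 usable); 192.168.70.0/25 (85 hosts, 126 usable); 192.168.70.128/28 (13 hosts, 14 usable)


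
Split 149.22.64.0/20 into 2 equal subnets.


New prefix = 20 + 1 = 21
Each subnet has 2048 addresses
  149.22.64.0/21
  149.22.72.0/21
Subnets: 149.22.64.0/21, 149.22.72.0/21


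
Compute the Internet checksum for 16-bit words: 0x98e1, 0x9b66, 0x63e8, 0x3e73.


Sum all words (with carry folding):
+ 0x98e1 = 0x98e1
+ 0x9b66 = 0x3448
+ 0x63e8 = 0x9830
+ 0x3e73 = 0xd6a3
One's complement: ~0xd6a3
Checksum = 0x295c


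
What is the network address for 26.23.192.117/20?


IP:   00011010.00010111.11000000.01110101
Mask: 11111111.11111111.11110000.00000000
AND operation:
Net:  00011010.00010111.11000000.00000000
Network: 26.23.192.0/20


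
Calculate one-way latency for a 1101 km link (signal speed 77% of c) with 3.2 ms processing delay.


Speed = 0.77 * 3e5 km/s = 231000 km/s
Propagation delay = 1101 / 231000 = 0.0048 s = 4.7662 ms
Processing delay = 3.2 ms
Total one-way latency = 7.9662 ms


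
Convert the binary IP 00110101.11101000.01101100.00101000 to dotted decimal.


00110101 = 53
11101000 = 232
01101100 = 108
00101000 = 40
IP: 53.232.108.40


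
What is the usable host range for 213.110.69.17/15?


Network: 213.110.0.0
Broadcast: 213.111.255.255
First usable = network + 1
Last usable = broadcast - 1
Range: 213.110.0.1 to 213.111.255.254


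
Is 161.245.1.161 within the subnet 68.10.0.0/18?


Subnet network: 68.10.0.0
Test IP AND mask: 161.245.0.0
No, 161.245.1.161 is not in 68.10.0.0/18


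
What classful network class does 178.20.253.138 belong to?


First octet: 178
Binary: 10110010
10xxxxxx -> Class B (128-191)
Class B, default mask 255.255.0.0 (/16)


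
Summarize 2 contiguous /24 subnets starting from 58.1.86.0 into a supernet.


Original prefix: /24
Number of subnets: 2 = 2^1
New prefix = 24 - 1 = 23
Supernet: 58.1.86.0/23


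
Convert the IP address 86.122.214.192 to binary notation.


86 = 01010110
122 = 01111010
214 = 11010110
192 = 11000000
Binary: 01010110.01111010.11010110.11000000


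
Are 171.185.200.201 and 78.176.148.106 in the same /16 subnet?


Mask: 255.255.0.0
171.185.200.201 AND mask = 171.185.0.0
78.176.148.106 AND mask = 78.176.0.0
No, different subnets (171.185.0.0 vs 78.176.0.0)


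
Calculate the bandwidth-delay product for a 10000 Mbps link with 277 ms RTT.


BDP = bandwidth * RTT
= 10000 Mbps * 277 ms
= 10000 * 1e6 * 277 / 1000 bits
= 2770000000 bits
= 346250000 bytes
= 338134.7656 KB
BDP = 2770000000 bits (346250000 bytes)


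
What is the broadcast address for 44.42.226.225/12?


Network: 44.32.0.0/12
Host bits = 20
Set all host bits to 1:
Broadcast: 44.47.255.255


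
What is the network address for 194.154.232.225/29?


IP:   11000010.10011010.11101000.11100001
Mask: 11111111.11111111.11111111.11111000
AND operation:
Net:  11000010.10011010.11101000.11100000
Network: 194.154.232.224/29


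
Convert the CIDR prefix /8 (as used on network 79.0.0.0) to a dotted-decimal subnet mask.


/8 means 8 network bits, 24 host bits
Binary: 11111111000000000000000000000000
Mask: 255.0.0.0


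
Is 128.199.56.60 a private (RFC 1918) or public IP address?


RFC 1918 private ranges:
  10.0.0.0/8 (10.0.0.0 - 10.255.255.255)
  172.16.0.0/12 (172.16.0.0 - 172.31.255.255)
  192.168.0.0/16 (192.168.0.0 - 192.168.255.255)
Public (not in any RFC 1918 range)


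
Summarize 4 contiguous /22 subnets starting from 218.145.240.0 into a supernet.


Original prefix: /22
Number of subnets: 4 = 2^2
New prefix = 22 - 2 = 20
Supernet: 218.145.240.0/20


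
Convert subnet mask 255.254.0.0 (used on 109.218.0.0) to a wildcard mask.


Subnet mask: 255.254.0.0
Wildcard = 255.255.255.255 - subnet mask
255 - 255 = 0
255 - 254 = 1
255 - 0 = 255
255 - 0 = 255
Wildcard: 0.1.255.255


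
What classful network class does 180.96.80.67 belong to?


First octet: 180
Binary: 10110100
10xxxxxx -> Class B (128-191)
Class B, default mask 255.255.0.0 (/16)


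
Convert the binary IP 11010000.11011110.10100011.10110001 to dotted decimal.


11010000 = 208
11011110 = 222
10100011 = 163
10110001 = 177
IP: 208.222.163.177


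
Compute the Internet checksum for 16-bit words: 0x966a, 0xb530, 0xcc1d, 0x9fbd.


Sum all words (with carry folding):
+ 0x966a = 0x966a
+ 0xb530 = 0x4b9b
+ 0xcc1d = 0x17b9
+ 0x9fbd = 0xb776
One's complement: ~0xb776
Checksum = 0x4889


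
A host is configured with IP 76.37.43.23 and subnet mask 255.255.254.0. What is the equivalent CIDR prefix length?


Binary: 11111111.11111111.11111110.00000000
Count leading 1s
Prefix: /23


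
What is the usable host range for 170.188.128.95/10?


Network: 170.128.0.0
Broadcast: 170.191.255.255
First usable = network + 1
Last usable = broadcast - 1
Range: 170.128.0.1 to 170.191.255.254


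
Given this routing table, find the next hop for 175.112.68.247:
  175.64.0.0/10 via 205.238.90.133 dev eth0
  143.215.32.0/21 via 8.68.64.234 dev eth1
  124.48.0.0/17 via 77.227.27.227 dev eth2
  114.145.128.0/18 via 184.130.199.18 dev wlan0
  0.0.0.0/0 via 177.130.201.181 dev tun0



Longest prefix match for 175.112.68.247:
  /10 175.64.0.0: MATCH
  /21 143.215.32.0: no
  /17 124.48.0.0: no
  /18 114.145.128.0: no
  /0 0.0.0.0: MATCH
Selected: next-hop 205.238.90.133 via eth0 (matched /10)


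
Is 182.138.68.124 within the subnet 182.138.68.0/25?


Subnet network: 182.138.68.0
Test IP AND mask: 182.138.68.0
Yes, 182.138.68.124 is in 182.138.68.0/25


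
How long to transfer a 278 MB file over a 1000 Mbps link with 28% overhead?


Effective throughput = 1000 * (1 - 28/100) = 720 Mbps
File size in Mb = 278 * 8 = 2224 Mb
Time = 2224 / 720
Time = 3.0889 seconds


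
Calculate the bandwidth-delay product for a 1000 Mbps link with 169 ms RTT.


BDP = bandwidth * RTT
= 1000 Mbps * 169 ms
= 1000 * 1e6 * 169 / 1000 bits
= 169000000 bits
= 21125000 bytes
= 20629.8828 KB
BDP = 169000000 bits (21125000 bytes)


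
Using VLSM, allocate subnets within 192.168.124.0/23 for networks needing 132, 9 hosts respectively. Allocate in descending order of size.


132 hosts -> /24 (254 usable): 192.168.124.0/24
9 hosts -> /28 (14 usable): 192.168.125.0/28
Allocation: 192.168.124.0/24 (132 hosts, 254 usable); 192.168.125.0/28 (9 hosts, 14 usable)


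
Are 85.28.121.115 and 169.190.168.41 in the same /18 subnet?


Mask: 255.255.192.0
85.28.121.115 AND mask = 85.28.64.0
169.190.168.41 AND mask = 169.190.128.0
No, different subnets (85.28.64.0 vs 169.190.128.0)


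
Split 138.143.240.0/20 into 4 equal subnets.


New prefix = 20 + 2 = 22
Each subnet has 1024 addresses
  138.143.240.0/22
  138.143.244.0/22
  138.143.248.0/22
  138.143.252.0/22
Subnets: 138.143.240.0/22, 138.143.244.0/22, 138.143.248.0/22, 138.143.252.0/22


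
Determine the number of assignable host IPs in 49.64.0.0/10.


Host bits = 32 - 10 = 22
Total addresses = 2^22 = 4194304
Usable = total - 2 (network and broadcast)
Usable hosts: 4194302


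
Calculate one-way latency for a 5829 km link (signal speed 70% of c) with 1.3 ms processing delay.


Speed = 0.7 * 3e5 km/s = 210000 km/s
Propagation delay = 5829 / 210000 = 0.0278 s = 27.7571 ms
Processing delay = 1.3 ms
Total one-way latency = 29.0571 ms


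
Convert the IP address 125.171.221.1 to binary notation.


125 = 01111101
171 = 10101011
221 = 11011101
1 = 00000001
Binary: 01111101.10101011.11011101.00000001


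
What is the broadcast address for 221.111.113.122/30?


Network: 221.111.113.120/30
Host bits = 2
Set all host bits to 1:
Broadcast: 221.111.113.123


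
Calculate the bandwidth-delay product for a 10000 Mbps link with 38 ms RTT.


BDP = bandwidth * RTT
= 10000 Mbps * 38 ms
= 10000 * 1e6 * 38 / 1000 bits
= 380000000 bits
= 47500000 bytes
= 46386.7188 KB
BDP = 380000000 bits (47500000 bytes)


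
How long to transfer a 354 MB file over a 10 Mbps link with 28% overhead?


Effective throughput = 10 * (1 - 28/100) = 7.2 Mbps
File size in Mb = 354 * 8 = 2832 Mb
Time = 2832 / 7.2
Time = 393.3333 seconds


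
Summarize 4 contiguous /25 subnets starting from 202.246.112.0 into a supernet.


Original prefix: /25
Number of subnets: 4 = 2^2
New prefix = 25 - 2 = 23
Supernet: 202.246.112.0/23


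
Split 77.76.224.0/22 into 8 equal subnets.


New prefix = 22 + 3 = 25
Each subnet has 128 addresses
  77.76.224.0/25
  77.76.224.128/25
  77.76.225.0/25
  77.76.225.128/25
  77.76.226.0/25
  77.76.226.128/25
  77.76.227.0/25
  77.76.227.128/25
Subnets: 77.76.224.0/25, 77.76.224.128/25, 77.76.225.0/25, 77.76.225.128/25, 77.76.226.0/25, 77.76.226.128/25, 77.76.227.0/25, 77.76.227.128/25


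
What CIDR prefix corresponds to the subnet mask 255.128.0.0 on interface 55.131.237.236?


Binary: 11111111.10000000.00000000.00000000
Count leading 1s
Prefix: /9


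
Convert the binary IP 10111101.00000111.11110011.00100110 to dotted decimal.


10111101 = 189
00000111 = 7
11110011 = 243
00100110 = 38
IP: 189.7.243.38


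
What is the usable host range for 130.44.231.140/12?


Network: 130.32.0.0
Broadcast: 130.47.255.255
First usable = network + 1
Last usable = broadcast - 1
Range: 130.32.0.1 to 130.47.255.254


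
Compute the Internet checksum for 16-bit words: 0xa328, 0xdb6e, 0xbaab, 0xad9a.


Sum all words (with carry folding):
+ 0xa328 = 0xa328
+ 0xdb6e = 0x7e97
+ 0xbaab = 0x3943
+ 0xad9a = 0xe6dd
One's complement: ~0xe6dd
Checksum = 0x1922


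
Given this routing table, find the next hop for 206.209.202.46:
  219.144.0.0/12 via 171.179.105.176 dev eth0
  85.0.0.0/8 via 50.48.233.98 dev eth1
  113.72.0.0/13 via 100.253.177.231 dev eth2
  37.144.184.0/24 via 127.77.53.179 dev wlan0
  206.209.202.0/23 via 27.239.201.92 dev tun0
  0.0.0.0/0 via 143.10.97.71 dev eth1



Longest prefix match for 206.209.202.46:
  /12 219.144.0.0: no
  /8 85.0.0.0: no
  /13 113.72.0.0: no
  /24 37.144.184.0: no
  /23 206.209.202.0: MATCH
  /0 0.0.0.0: MATCH
Selected: next-hop 27.239.201.92 via tun0 (matched /23)


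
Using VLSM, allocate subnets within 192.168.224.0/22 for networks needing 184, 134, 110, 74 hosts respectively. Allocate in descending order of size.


184 hosts -> /24 (254 usable): 192.168.224.0/24
134 hosts -> /24 (254 usable): 192.168.225.0/24
110 hosts -> /25 (126 usable): 192.168.226.0/25
74 hosts -> /25 (126 usable): 192.168.226.128/25
Allocation: 192.168.224.0/24 (184 hosts, 254 usable); 192.168.225.0/24 (134 hosts, 254 usable); 192.168.226.0/25 (110 hosts, 126 usable); 192.168.226.128/25 (74 hosts, 126 usable)


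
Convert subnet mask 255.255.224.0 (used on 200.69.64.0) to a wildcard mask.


Subnet mask: 255.255.224.0
Wildcard = 255.255.255.255 - subnet mask
255 - 255 = 0
255 - 255 = 0
255 - 224 = 31
255 - 0 = 255
Wildcard: 0.0.31.255


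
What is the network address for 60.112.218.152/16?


IP:   00111100.01110000.11011010.10011000
Mask: 11111111.11111111.00000000.00000000
AND operation:
Net:  00111100.01110000.00000000.00000000
Network: 60.112.0.0/16


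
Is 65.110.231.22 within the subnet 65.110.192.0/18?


Subnet network: 65.110.192.0
Test IP AND mask: 65.110.192.0
Yes, 65.110.231.22 is in 65.110.192.0/18


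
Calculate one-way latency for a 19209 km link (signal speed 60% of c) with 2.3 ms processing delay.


Speed = 0.6 * 3e5 km/s = 180000 km/s
Propagation delay = 19209 / 180000 = 0.1067 s = 106.7167 ms
Processing delay = 2.3 ms
Total one-way latency = 109.0167 ms


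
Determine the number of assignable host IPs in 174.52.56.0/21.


Host bits = 32 - 21 = 11
Total addresses = 2^11 = 2048
Usable = total - 2 (network and broadcast)
Usable hosts: 2046


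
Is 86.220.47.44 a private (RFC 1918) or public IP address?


RFC 1918 private ranges:
  10.0.0.0/8 (10.0.0.0 - 10.255.255.255)
  172.16.0.0/12 (172.16.0.0 - 172.31.255.255)
  192.168.0.0/16 (192.168.0.0 - 192.168.255.255)
Public (not in any RFC 1918 range)


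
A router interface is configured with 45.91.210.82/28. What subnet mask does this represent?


/28 means 28 network bits, 4 host bits
Binary: 11111111111111111111111111110000
Mask: 255.255.255.240


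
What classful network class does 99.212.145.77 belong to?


First octet: 99
Binary: 01100011
0xxxxxxx -> Class A (1-126)
Class A, default mask 255.0.0.0 (/8)


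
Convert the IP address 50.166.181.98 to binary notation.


50 = 00110010
166 = 10100110
181 = 10110101
98 = 01100010
Binary: 00110010.10100110.10110101.01100010


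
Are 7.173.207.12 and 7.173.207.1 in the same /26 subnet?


Mask: 255.255.255.192
7.173.207.12 AND mask = 7.173.207.0
7.173.207.1 AND mask = 7.173.207.0
Yes, same subnet (7.173.207.0)


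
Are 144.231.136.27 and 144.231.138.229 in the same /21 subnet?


Mask: 255.255.248.0
144.231.136.27 AND mask = 144.231.136.0
144.231.138.229 AND mask = 144.231.136.0
Yes, same subnet (144.231.136.0)


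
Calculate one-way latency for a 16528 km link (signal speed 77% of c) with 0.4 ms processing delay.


Speed = 0.77 * 3e5 km/s = 231000 km/s
Propagation delay = 16528 / 231000 = 0.0715 s = 71.5498 ms
Processing delay = 0.4 ms
Total one-way latency = 71.9498 ms


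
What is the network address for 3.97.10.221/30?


IP:   00000011.01100001.00001010.11011101
Mask: 11111111.11111111.11111111.11111100
AND operation:
Net:  00000011.01100001.00001010.11011100
Network: 3.97.10.220/30


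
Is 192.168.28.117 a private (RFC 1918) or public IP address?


RFC 1918 private ranges:
  10.0.0.0/8 (10.0.0.0 - 10.255.255.255)
  172.16.0.0/12 (172.16.0.0 - 172.31.255.255)
  192.168.0.0/16 (192.168.0.0 - 192.168.255.255)
Private (in 192.168.0.0/16)


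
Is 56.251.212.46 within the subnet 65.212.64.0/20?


Subnet network: 65.212.64.0
Test IP AND mask: 56.251.208.0
No, 56.251.212.46 is not in 65.212.64.0/20


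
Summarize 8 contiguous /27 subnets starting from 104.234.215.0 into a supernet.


Original prefix: /27
Number of subnets: 8 = 2^3
New prefix = 27 - 3 = 24
Supernet: 104.234.215.0/24


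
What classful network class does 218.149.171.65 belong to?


First octet: 218
Binary: 11011010
110xxxxx -> Class C (192-223)
Class C, default mask 255.255.255.0 (/24)


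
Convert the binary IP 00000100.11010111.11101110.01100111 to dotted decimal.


00000100 = 4
11010111 = 215
11101110 = 238
01100111 = 103
IP: 4.215.238.103


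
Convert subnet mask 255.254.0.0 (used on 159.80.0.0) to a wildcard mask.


Subnet mask: 255.254.0.0
Wildcard = 255.255.255.255 - subnet mask
255 - 255 = 0
255 - 254 = 1
255 - 0 = 255
255 - 0 = 255
Wildcard: 0.1.255.255


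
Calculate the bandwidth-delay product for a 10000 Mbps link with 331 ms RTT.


BDP = bandwidth * RTT
= 10000 Mbps * 331 ms
= 10000 * 1e6 * 331 / 1000 bits
= 3310000000 bits
= 413750000 bytes
= 404052.7344 KB
BDP = 3310000000 bits (413750000 bytes)


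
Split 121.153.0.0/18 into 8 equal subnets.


New prefix = 18 + 3 = 21
Each subnet has 2048 addresses
  121.153.0.0/21
  121.153.8.0/21
  121.153.16.0/21
  121.153.24.0/21
  121.153.32.0/21
  121.153.40.0/21
  121.153.48.0/21
  121.153.56.0/21
Subnets: 121.153.0.0/21, 121.153.8.0/21, 121.153.16.0/21, 121.153.24.0/21, 121.153.32.0/21, 121.153.40.0/21, 121.153.48.0/21, 121.153.56.0/21


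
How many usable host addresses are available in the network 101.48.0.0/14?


Host bits = 32 - 14 = 18
Total addresses = 2^18 = 262144
Usable = total - 2 (network and broadcast)
Usable hosts: 262142


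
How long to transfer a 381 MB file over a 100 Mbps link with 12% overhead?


Effective throughput = 100 * (1 - 12/100) = 88 Mbps
File size in Mb = 381 * 8 = 3048 Mb
Time = 3048 / 88
Time = 34.6364 seconds


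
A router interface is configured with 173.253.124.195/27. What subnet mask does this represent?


/27 means 27 network bits, 5 host bits
Binary: 11111111111111111111111111100000
Mask: 255.255.255.224


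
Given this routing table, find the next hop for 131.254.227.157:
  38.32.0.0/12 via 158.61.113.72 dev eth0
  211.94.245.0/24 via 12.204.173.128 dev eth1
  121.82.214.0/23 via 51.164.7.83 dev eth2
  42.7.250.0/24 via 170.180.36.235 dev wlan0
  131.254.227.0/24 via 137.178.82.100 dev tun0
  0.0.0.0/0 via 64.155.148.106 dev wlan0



Longest prefix match for 131.254.227.157:
  /12 38.32.0.0: no
  /24 211.94.245.0: no
  /23 121.82.214.0: no
  /24 42.7.250.0: no
  /24 131.254.227.0: MATCH
  /0 0.0.0.0: MATCH
Selected: next-hop 137.178.82.100 via tun0 (matched /24)


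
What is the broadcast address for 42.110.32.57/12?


Network: 42.96.0.0/12
Host bits = 20
Set all host bits to 1:
Broadcast: 42.111.255.255


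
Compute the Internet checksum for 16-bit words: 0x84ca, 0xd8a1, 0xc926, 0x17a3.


Sum all words (with carry folding):
+ 0x84ca = 0x84ca
+ 0xd8a1 = 0x5d6c
+ 0xc926 = 0x2693
+ 0x17a3 = 0x3e36
One's complement: ~0x3e36
Checksum = 0xc1c9


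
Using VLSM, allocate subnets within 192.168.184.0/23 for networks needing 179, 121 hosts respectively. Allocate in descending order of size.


179 hosts -> /24 (254 usable): 192.168.184.0/24
121 hosts -> /25 (126 usable): 192.168.185.0/25
Allocation: 192.168.184.0/24 (179 hosts, 254 usable); 192.168.185.0/25 (121 hosts, 126 usable)


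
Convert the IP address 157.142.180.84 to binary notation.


157 = 10011101
142 = 10001110
180 = 10110100
84 = 01010100
Binary: 10011101.10001110.10110100.01010100


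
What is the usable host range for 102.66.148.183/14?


Network: 102.64.0.0
Broadcast: 102.67.255.255
First usable = network + 1
Last usable = broadcast - 1
Range: 102.64.0.1 to 102.67.255.254


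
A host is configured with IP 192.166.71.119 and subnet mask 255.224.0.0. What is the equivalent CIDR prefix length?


Binary: 11111111.11100000.00000000.00000000
Count leading 1s
Prefix: /11


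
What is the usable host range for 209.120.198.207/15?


Network: 209.120.0.0
Broadcast: 209.121.255.255
First usable = network + 1
Last usable = broadcast - 1
Range: 209.120.0.1 to 209.121.255.254


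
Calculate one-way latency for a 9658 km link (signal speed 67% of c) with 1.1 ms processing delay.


Speed = 0.67 * 3e5 km/s = 201000 km/s
Propagation delay = 9658 / 201000 = 0.048 s = 48.0498 ms
Processing delay = 1.1 ms
Total one-way latency = 49.1498 ms


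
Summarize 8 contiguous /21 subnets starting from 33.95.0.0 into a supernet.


Original prefix: /21
Number of subnets: 8 = 2^3
New prefix = 21 - 3 = 18
Supernet: 33.95.0.0/18


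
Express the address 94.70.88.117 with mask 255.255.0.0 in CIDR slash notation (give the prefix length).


Binary: 11111111.11111111.00000000.00000000
Count leading 1s
Prefix: /16


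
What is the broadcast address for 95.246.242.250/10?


Network: 95.192.0.0/10
Host bits = 22
Set all host bits to 1:
Broadcast: 95.255.255.255


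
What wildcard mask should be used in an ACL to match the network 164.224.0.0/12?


Subnet mask: 255.240.0.0
Wildcard = 255.255.255.255 - subnet mask
255 - 255 = 0
255 - 240 = 15
255 - 0 = 255
255 - 0 = 255
Wildcard: 0.15.255.255


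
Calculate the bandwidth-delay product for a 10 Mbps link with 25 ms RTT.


BDP = bandwidth * RTT
= 10 Mbps * 25 ms
= 10 * 1e6 * 25 / 1000 bits
= 250000 bits
= 31250 bytes
= 30.5176 KB
BDP = 250000 bits (31250 bytes)


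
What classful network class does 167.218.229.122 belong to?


First octet: 167
Binary: 10100111
10xxxxxx -> Class B (128-191)
Class B, default mask 255.255.0.0 (/16)


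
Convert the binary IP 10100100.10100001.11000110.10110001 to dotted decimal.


10100100 = 164
10100001 = 161
11000110 = 198
10110001 = 177
IP: 164.161.198.177


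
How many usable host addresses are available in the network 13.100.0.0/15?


Host bits = 32 - 15 = 17
Total addresses = 2^17 = 131072
Usable = total - 2 (network and broadcast)
Usable hosts: 131070


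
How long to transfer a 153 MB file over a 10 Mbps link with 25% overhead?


Effective throughput = 10 * (1 - 25/100) = 7.5 Mbps
File size in Mb = 153 * 8 = 1224 Mb
Time = 1224 / 7.5
Time = 163.2 seconds


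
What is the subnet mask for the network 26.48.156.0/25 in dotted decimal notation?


/25 means 25 network bits, 7 host bits
Binary: 11111111111111111111111110000000
Mask: 255.255.255.128


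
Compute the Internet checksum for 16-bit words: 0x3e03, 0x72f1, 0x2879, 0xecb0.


Sum all words (with carry folding):
+ 0x3e03 = 0x3e03
+ 0x72f1 = 0xb0f4
+ 0x2879 = 0xd96d
+ 0xecb0 = 0xc61e
One's complement: ~0xc61e
Checksum = 0x39e1


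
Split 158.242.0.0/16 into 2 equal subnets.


New prefix = 16 + 1 = 17
Each subnet has 32768 addresses
  158.242.0.0/17
  158.242.128.0/17
Subnets: 158.242.0.0/17, 158.242.128.0/17


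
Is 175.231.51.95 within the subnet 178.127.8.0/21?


Subnet network: 178.127.8.0
Test IP AND mask: 175.231.48.0
No, 175.231.51.95 is not in 178.127.8.0/21


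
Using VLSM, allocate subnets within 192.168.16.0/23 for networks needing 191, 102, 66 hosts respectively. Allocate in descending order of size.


191 hosts -> /24 (254 usable): 192.168.16.0/24
102 hosts -> /25 (126 usable): 192.168.17.0/25
66 hosts -> /25 (126 usable): 192.168.17.128/25
Allocation: 192.168.16.0/24 (191 hosts, 254 usable); 192.168.17.0/25 (102 hosts, 126 usable); 192.168.17.128/25 (66 hosts, 126 usable)


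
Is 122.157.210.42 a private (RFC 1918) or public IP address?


RFC 1918 private ranges:
  10.0.0.0/8 (10.0.0.0 - 10.255.255.255)
  172.16.0.0/12 (172.16.0.0 - 172.31.255.255)
  192.168.0.0/16 (192.168.0.0 - 192.168.255.255)
Public (not in any RFC 1918 range)


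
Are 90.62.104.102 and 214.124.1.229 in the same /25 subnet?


Mask: 255.255.255.128
90.62.104.102 AND mask = 90.62.104.0
214.124.1.229 AND mask = 214.124.1.128
No, different subnets (90.62.104.0 vs 214.124.1.128)


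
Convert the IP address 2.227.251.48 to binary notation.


2 = 00000010
227 = 11100011
251 = 11111011
48 = 00110000
Binary: 00000010.11100011.11111011.00110000


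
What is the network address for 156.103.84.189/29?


IP:   10011100.01100111.01010100.10111101
Mask: 11111111.11111111.11111111.11111000
AND operation:
Net:  10011100.01100111.01010100.10111000
Network: 156.103.84.184/29


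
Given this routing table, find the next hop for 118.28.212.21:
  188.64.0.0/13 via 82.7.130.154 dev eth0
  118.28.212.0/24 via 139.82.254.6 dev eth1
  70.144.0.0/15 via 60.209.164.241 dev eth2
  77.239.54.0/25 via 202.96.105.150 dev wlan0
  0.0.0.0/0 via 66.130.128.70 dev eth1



Longest prefix match for 118.28.212.21:
  /13 188.64.0.0: no
  /24 118.28.212.0: MATCH
  /15 70.144.0.0: no
  /25 77.239.54.0: no
  /0 0.0.0.0: MATCH
Selected: next-hop 139.82.254.6 via eth1 (matched /24)


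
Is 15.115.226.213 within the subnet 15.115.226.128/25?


Subnet network: 15.115.226.128
Test IP AND mask: 15.115.226.128
Yes, 15.115.226.213 is in 15.115.226.128/25


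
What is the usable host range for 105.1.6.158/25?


Network: 105.1.6.128
Broadcast: 105.1.6.255
First usable = network + 1
Last usable = broadcast - 1
Range: 105.1.6.129 to 105.1.6.254


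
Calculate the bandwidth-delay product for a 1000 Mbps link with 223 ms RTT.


BDP = bandwidth * RTT
= 1000 Mbps * 223 ms
= 1000 * 1e6 * 223 / 1000 bits
= 223000000 bits
= 27875000 bytes
= 27221.6797 KB
BDP = 223000000 bits (27875000 bytes)


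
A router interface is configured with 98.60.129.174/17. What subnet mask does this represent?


/17 means 17 network bits, 15 host bits
Binary: 11111111111111111000000000000000
Mask: 255.255.128.0


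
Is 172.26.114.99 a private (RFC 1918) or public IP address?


RFC 1918 private ranges:
  10.0.0.0/8 (10.0.0.0 - 10.255.255.255)
  172.16.0.0/12 (172.16.0.0 - 172.31.255.255)
  192.168.0.0/16 (192.168.0.0 - 192.168.255.255)
Private (in 172.16.0.0/12)


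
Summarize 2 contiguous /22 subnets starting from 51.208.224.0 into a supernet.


Original prefix: /22
Number of subnets: 2 = 2^1
New prefix = 22 - 1 = 21
Supernet: 51.208.224.0/21


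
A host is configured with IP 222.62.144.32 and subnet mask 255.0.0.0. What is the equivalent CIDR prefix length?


Binary: 11111111.00000000.00000000.00000000
Count leading 1s
Prefix: /8


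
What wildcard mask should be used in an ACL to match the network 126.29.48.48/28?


Subnet mask: 255.255.255.240
Wildcard = 255.255.255.255 - subnet mask
255 - 255 = 0
255 - 255 = 0
255 - 255 = 0
255 - 240 = 15
Wildcard: 0.0.0.15


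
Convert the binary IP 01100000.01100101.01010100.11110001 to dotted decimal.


01100000 = 96
01100101 = 101
01010100 = 84
11110001 = 241
IP: 96.101.84.241


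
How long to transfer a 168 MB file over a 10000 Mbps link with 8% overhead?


Effective throughput = 10000 * (1 - 8/100) = 9200 Mbps
File size in Mb = 168 * 8 = 1344 Mb
Time = 1344 / 9200
Time = 0.1461 seconds
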